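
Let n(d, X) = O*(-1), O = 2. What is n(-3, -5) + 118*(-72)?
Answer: -8498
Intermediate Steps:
n(d, X) = -2 (n(d, X) = 2*(-1) = -2)
n(-3, -5) + 118*(-72) = -2 + 118*(-72) = -2 - 8496 = -8498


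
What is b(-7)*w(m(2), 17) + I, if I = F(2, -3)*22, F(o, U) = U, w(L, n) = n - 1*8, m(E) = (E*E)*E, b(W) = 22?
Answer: 132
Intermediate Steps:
m(E) = E³ (m(E) = E²*E = E³)
w(L, n) = -8 + n (w(L, n) = n - 8 = -8 + n)
I = -66 (I = -3*22 = -66)
b(-7)*w(m(2), 17) + I = 22*(-8 + 17) - 66 = 22*9 - 66 = 198 - 66 = 132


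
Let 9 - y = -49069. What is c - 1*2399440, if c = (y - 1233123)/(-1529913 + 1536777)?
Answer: -16470940205/6864 ≈ -2.3996e+6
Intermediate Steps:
y = 49078 (y = 9 - 1*(-49069) = 9 + 49069 = 49078)
c = -1184045/6864 (c = (49078 - 1233123)/(-1529913 + 1536777) = -1184045/6864 ≈ -172.50)
c - 1*2399440 = -1184045/6864 - 1*2399440 = -1184045/6864 - 2399440 = -16470940205/6864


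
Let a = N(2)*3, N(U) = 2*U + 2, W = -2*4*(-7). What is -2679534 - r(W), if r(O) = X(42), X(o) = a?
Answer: -2679552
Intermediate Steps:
W = 56 (W = -8*(-7) = 56)
N(U) = 2 + 2*U
a = 18 (a = (2 + 2*2)*3 = (2 + 4)*3 = 6*3 = 18)
X(o) = 18
r(O) = 18
-2679534 - r(W) = -2679534 - 1*18 = -2679534 - 18 = -2679552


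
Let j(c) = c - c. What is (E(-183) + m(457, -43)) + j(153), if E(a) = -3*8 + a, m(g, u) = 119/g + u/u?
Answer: -94023/457 ≈ -205.74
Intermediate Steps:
j(c) = 0
m(g, u) = 1 + 119/g (m(g, u) = 119/g + 1 = 1 + 119/g)
E(a) = -24 + a
(E(-183) + m(457, -43)) + j(153) = ((-24 - 183) + (119 + 457)/457) + 0 = (-207 + (1/457)*576) + 0 = (-207 + 576/457) + 0 = -94023/457 + 0 = -94023/457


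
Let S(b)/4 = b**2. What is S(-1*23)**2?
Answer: 4477456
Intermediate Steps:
S(b) = 4*b**2
S(-1*23)**2 = (4*(-1*23)**2)**2 = (4*(-23)**2)**2 = (4*529)**2 = 2116**2 = 4477456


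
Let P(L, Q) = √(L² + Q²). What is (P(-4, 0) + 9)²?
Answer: 169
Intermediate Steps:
(P(-4, 0) + 9)² = (√((-4)² + 0²) + 9)² = (√(16 + 0) + 9)² = (√16 + 9)² = (4 + 9)² = 13² = 169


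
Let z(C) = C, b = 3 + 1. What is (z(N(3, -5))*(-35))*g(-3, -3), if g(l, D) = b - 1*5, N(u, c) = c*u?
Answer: -525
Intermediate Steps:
b = 4
g(l, D) = -1 (g(l, D) = 4 - 1*5 = 4 - 5 = -1)
(z(N(3, -5))*(-35))*g(-3, -3) = (-5*3*(-35))*(-1) = -15*(-35)*(-1) = 525*(-1) = -525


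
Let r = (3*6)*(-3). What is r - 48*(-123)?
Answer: 5850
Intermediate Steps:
r = -54 (r = 18*(-3) = -54)
r - 48*(-123) = -54 - 48*(-123) = -54 + 5904 = 5850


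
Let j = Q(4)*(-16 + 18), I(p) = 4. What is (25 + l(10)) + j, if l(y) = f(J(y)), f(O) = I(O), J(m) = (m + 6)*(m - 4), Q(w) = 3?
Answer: 35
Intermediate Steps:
J(m) = (-4 + m)*(6 + m) (J(m) = (6 + m)*(-4 + m) = (-4 + m)*(6 + m))
f(O) = 4
l(y) = 4
j = 6 (j = 3*(-16 + 18) = 3*2 = 6)
(25 + l(10)) + j = (25 + 4) + 6 = 29 + 6 = 35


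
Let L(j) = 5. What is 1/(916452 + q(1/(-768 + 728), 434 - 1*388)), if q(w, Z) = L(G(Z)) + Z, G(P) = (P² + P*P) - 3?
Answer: 1/916503 ≈ 1.0911e-6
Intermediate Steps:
G(P) = -3 + 2*P² (G(P) = (P² + P²) - 3 = 2*P² - 3 = -3 + 2*P²)
q(w, Z) = 5 + Z
1/(916452 + q(1/(-768 + 728), 434 - 1*388)) = 1/(916452 + (5 + (434 - 1*388))) = 1/(916452 + (5 + (434 - 388))) = 1/(916452 + (5 + 46)) = 1/(916452 + 51) = 1/916503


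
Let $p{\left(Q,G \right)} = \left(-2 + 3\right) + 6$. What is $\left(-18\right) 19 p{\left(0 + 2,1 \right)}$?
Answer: $-2394$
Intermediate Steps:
$p{\left(Q,G \right)} = 7$ ($p{\left(Q,G \right)} = 1 + 6 = 7$)
$\left(-18\right) 19 p{\left(0 + 2,1 \right)} = \left(-18\right) 19 \cdot 7 = \left(-342\right) 7 = -2394$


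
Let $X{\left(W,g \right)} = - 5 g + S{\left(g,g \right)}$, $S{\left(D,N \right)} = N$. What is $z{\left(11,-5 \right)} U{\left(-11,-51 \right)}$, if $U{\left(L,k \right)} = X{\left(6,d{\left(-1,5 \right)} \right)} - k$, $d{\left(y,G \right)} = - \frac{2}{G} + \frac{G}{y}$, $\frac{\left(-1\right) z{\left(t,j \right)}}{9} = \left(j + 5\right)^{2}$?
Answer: $0$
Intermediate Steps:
$z{\left(t,j \right)} = - 9 \left(5 + j\right)^{2}$ ($z{\left(t,j \right)} = - 9 \left(j + 5\right)^{2} = - 9 \left(5 + j\right)^{2}$)
$X{\left(W,g \right)} = - 4 g$ ($X{\left(W,g \right)} = - 5 g + g = - 4 g$)
$U{\left(L,k \right)} = \frac{108}{5} - k$ ($U{\left(L,k \right)} = - 4 \left(- \frac{2}{5} + \frac{5}{-1}\right) - k = - 4 \left(\left(-2\right) \frac{1}{5} + 5 \left(-1\right)\right) - k = - 4 \left(- \frac{2}{5} - 5\right) - k = \left(-4\right) \left(- \frac{27}{5}\right) - k = \frac{108}{5} - k$)
$z{\left(11,-5 \right)} U{\left(-11,-51 \right)} = - 9 \left(5 - 5\right)^{2} \left(\frac{108}{5} - -51\right) = - 9 \cdot 0^{2} \left(\frac{108}{5} + 51\right) = \left(-9\right) 0 \cdot \frac{363}{5} = 0 \cdot \frac{363}{5} = 0$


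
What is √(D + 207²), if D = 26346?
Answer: √69195 ≈ 263.05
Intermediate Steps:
√(D + 207²) = √(26346 + 207²) = √(26346 + 42849) = √69195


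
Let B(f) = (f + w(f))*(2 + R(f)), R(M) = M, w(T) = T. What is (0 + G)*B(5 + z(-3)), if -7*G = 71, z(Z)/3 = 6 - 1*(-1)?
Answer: -14768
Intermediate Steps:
z(Z) = 21 (z(Z) = 3*(6 - 1*(-1)) = 3*(6 + 1) = 3*7 = 21)
B(f) = 2*f*(2 + f) (B(f) = (f + f)*(2 + f) = (2*f)*(2 + f) = 2*f*(2 + f))
G = -71/7 (G = -⅐*71 = -71/7 ≈ -10.143)
(0 + G)*B(5 + z(-3)) = (0 - 71/7)*(2*(5 + 21)*(2 + (5 + 21))) = -142*26*(2 + 26)/7 = -142*26*28/7 = -71/7*1456 = -14768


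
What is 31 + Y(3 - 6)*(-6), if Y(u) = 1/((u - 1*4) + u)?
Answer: 158/5 ≈ 31.600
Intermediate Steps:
Y(u) = 1/(-4 + 2*u) (Y(u) = 1/((u - 4) + u) = 1/((-4 + u) + u) = 1/(-4 + 2*u))
31 + Y(3 - 6)*(-6) = 31 + (1/(2*(-2 + (3 - 6))))*(-6) = 31 + (1/(2*(-2 - 3)))*(-6) = 31 + ((½)/(-5))*(-6) = 31 + ((½)*(-⅕))*(-6) = 31 - ⅒*(-6) = 31 + ⅗ = 158/5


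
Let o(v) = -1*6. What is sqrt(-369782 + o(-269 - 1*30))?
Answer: 2*I*sqrt(92447) ≈ 608.1*I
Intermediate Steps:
o(v) = -6
sqrt(-369782 + o(-269 - 1*30)) = sqrt(-369782 - 6) = sqrt(-369788) = 2*I*sqrt(92447)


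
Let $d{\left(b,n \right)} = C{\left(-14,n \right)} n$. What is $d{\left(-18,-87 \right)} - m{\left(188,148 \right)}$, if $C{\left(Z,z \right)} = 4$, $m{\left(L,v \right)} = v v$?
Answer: $-22252$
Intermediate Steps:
$m{\left(L,v \right)} = v^{2}$
$d{\left(b,n \right)} = 4 n$
$d{\left(-18,-87 \right)} - m{\left(188,148 \right)} = 4 \left(-87\right) - 148^{2} = -348 - 21904 = -22252$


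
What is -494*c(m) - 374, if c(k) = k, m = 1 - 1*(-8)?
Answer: -4820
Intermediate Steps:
m = 9 (m = 1 + 8 = 9)
-494*c(m) - 374 = -494*9 - 374 = -4446 - 374 = -4820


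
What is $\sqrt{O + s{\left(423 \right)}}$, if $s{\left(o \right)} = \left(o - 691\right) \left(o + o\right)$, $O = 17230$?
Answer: $31 i \sqrt{218} \approx 457.71 i$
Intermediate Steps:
$s{\left(o \right)} = 2 o \left(-691 + o\right)$ ($s{\left(o \right)} = \left(-691 + o\right) 2 o = 2 o \left(-691 + o\right)$)
$\sqrt{O + s{\left(423 \right)}} = \sqrt{17230 + 2 \cdot 423 \left(-691 + 423\right)} = \sqrt{17230 + 2 \cdot 423 \left(-268\right)} = \sqrt{17230 - 226728} = \sqrt{-209498} = 31 i \sqrt{218}$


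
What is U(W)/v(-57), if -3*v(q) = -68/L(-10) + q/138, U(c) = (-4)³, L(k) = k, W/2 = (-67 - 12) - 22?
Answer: 44160/1469 ≈ 30.061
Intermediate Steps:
W = -202 (W = 2*((-67 - 12) - 22) = 2*(-79 - 22) = 2*(-101) = -202)
U(c) = -64
v(q) = -34/15 - q/414 (v(q) = -(-68/(-10) + q/138)/3 = -(-68*(-⅒) + q*(1/138))/3 = -(34/5 + q/138)/3 = -34/15 - q/414)
U(W)/v(-57) = -64/(-34/15 - 1/414*(-57)) = -64/(-34/15 + 19/138) = -64/(-1469/690) = -64*(-690/1469) = 44160/1469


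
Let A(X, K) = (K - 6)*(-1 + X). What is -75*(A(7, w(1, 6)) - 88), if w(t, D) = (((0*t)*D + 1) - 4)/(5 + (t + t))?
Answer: 66450/7 ≈ 9492.9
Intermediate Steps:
w(t, D) = -3/(5 + 2*t) (w(t, D) = ((0*D + 1) - 4)/(5 + 2*t) = ((0 + 1) - 4)/(5 + 2*t) = (1 - 4)/(5 + 2*t) = -3/(5 + 2*t))
A(X, K) = (-1 + X)*(-6 + K) (A(X, K) = (-6 + K)*(-1 + X) = (-1 + X)*(-6 + K))
-75*(A(7, w(1, 6)) - 88) = -75*((6 - (-3)/(5 + 2*1) - 6*7 - 3/(5 + 2*1)*7) - 88) = -75*((6 - (-3)/(5 + 2) - 42 - 3/(5 + 2)*7) - 88) = -75*((6 - (-3)/7 - 42 - 3/7*7) - 88) = -75*((6 - (-3)/7 - 42 - 3*⅐*7) - 88) = -75*((6 - 1*(-3/7) - 42 - 3/7*7) - 88) = -75*((6 + 3/7 - 42 - 3) - 88) = -75*(-270/7 - 88) = -75*(-886/7) = 66450/7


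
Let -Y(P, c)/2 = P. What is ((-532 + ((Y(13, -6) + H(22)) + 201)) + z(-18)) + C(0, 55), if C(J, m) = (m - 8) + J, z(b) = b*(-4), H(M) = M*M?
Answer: 246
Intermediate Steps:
H(M) = M²
Y(P, c) = -2*P
z(b) = -4*b
C(J, m) = -8 + J + m (C(J, m) = (-8 + m) + J = -8 + J + m)
((-532 + ((Y(13, -6) + H(22)) + 201)) + z(-18)) + C(0, 55) = ((-532 + ((-2*13 + 22²) + 201)) - 4*(-18)) + (-8 + 0 + 55) = ((-532 + ((-26 + 484) + 201)) + 72) + 47 = ((-532 + (458 + 201)) + 72) + 47 = ((-532 + 659) + 72) + 47 = (127 + 72) + 47 = 199 + 47 = 246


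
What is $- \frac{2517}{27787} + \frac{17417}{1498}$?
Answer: $\frac{480195713}{41624926} \approx 11.536$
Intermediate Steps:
$- \frac{2517}{27787} + \frac{17417}{1498} = \frac{480195713}{41624926}$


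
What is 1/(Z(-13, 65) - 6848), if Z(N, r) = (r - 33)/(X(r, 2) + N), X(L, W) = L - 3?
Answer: -49/335520 ≈ -0.00014604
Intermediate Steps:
X(L, W) = -3 + L
Z(N, r) = (-33 + r)/(-3 + N + r) (Z(N, r) = (r - 33)/((-3 + r) + N) = (-33 + r)/(-3 + N + r))
1/(Z(-13, 65) - 6848) = 1/((-33 + 65)/(-3 - 13 + 65) - 6848) = 1/(32/49 - 6848) = 1/(-335520/49) = -49/335520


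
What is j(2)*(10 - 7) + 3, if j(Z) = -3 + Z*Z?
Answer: 6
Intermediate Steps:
j(Z) = -3 + Z²
j(2)*(10 - 7) + 3 = (-3 + 2²)*(10 - 7) + 3 = (-3 + 4)*3 + 3 = 1*3 + 3 = 3 + 3 = 6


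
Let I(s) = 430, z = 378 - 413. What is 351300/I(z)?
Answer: 35130/43 ≈ 816.98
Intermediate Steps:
z = -35
351300/I(z) = 351300/430 = 351300*(1/430) = 35130/43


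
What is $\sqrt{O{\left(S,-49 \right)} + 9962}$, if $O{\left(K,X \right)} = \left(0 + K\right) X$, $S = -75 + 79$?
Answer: $\sqrt{9766} \approx 98.823$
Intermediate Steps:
$S = 4$
$O{\left(K,X \right)} = K X$
$\sqrt{O{\left(S,-49 \right)} + 9962} = \sqrt{4 \left(-49\right) + 9962} = \sqrt{-196 + 9962} = \sqrt{9766}$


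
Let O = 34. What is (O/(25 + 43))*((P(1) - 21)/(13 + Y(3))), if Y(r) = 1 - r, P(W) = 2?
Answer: -19/22 ≈ -0.86364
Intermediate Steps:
(O/(25 + 43))*((P(1) - 21)/(13 + Y(3))) = (34/(25 + 43))*((2 - 21)/(13 + (1 - 1*3))) = (34/68)*(-19/(13 + (1 - 3))) = ((1/68)*34)*(-19/(13 - 2)) = (-19/11)/2 = (-19*1/11)/2 = (1/2)*(-19/11) = -19/22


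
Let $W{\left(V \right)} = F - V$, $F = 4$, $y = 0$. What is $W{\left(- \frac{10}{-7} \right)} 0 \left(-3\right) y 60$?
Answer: $0$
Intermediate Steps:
$W{\left(V \right)} = 4 - V$
$W{\left(- \frac{10}{-7} \right)} 0 \left(-3\right) y 60 = \left(4 - - \frac{10}{-7}\right) 0 \left(-3\right) 0 \cdot 60 = \left(4 - \left(-10\right) \left(- \frac{1}{7}\right)\right) 0 \cdot 0 \cdot 60 = \left(4 - \frac{10}{7}\right) 0 \cdot 60 = \frac{18}{7} \cdot 0 \cdot 60 = 0 \cdot 60 = 0$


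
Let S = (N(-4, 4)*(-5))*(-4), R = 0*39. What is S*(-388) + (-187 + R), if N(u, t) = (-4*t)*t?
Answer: 496453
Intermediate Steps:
N(u, t) = -4*t²
R = 0
S = -1280 (S = (-4*4²*(-5))*(-4) = (-4*16*(-5))*(-4) = -64*(-5)*(-4) = 320*(-4) = -1280)
S*(-388) + (-187 + R) = -1280*(-388) + (-187 + 0) = 496640 - 187 = 496453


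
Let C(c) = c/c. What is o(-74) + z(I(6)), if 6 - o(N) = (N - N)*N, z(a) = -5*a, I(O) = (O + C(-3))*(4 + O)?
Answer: -344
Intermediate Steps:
C(c) = 1
I(O) = (1 + O)*(4 + O) (I(O) = (O + 1)*(4 + O) = (1 + O)*(4 + O))
o(N) = 6 (o(N) = 6 - (N - N)*N = 6 - 0*N = 6 - 1*0 = 6 + 0 = 6)
o(-74) + z(I(6)) = 6 - 5*(4 + 6**2 + 5*6) = 6 - 5*(4 + 36 + 30) = 6 - 5*70 = 6 - 350 = -344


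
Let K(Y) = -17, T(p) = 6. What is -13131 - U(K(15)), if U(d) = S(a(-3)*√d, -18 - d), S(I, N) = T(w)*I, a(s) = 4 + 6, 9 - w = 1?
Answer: -13131 - 60*I*√17 ≈ -13131.0 - 247.39*I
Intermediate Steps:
w = 8 (w = 9 - 1*1 = 9 - 1 = 8)
a(s) = 10
S(I, N) = 6*I
U(d) = 60*√d (U(d) = 6*(10*√d) = 60*√d)
-13131 - U(K(15)) = -13131 - 60*√(-17) = -13131 - 60*I*√17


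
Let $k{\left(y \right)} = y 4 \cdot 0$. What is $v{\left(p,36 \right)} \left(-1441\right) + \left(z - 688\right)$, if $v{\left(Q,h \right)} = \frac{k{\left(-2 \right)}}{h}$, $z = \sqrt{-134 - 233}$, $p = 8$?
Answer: $-688 + i \sqrt{367} \approx -688.0 + 19.157 i$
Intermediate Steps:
$z = i \sqrt{367}$ ($z = \sqrt{-367} = i \sqrt{367} \approx 19.157 i$)
$k{\left(y \right)} = 0$ ($k{\left(y \right)} = y 0 = 0$)
$v{\left(Q,h \right)} = 0$ ($v{\left(Q,h \right)} = \frac{0}{h} = 0$)
$v{\left(p,36 \right)} \left(-1441\right) + \left(z - 688\right) = 0 \left(-1441\right) + \left(i \sqrt{367} - 688\right) = 0 - \left(688 - i \sqrt{367}\right) = -688 + i \sqrt{367}$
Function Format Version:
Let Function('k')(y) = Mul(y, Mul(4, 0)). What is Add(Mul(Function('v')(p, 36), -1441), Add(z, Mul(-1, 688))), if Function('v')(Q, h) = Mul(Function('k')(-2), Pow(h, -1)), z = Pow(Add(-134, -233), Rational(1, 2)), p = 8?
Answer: Add(-688, Mul(I, Pow(367, Rational(1, 2)))) ≈ Add(-688.00, Mul(19.157, I))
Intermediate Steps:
z = Mul(I, Pow(367, Rational(1, 2))) (z = Pow(-367, Rational(1, 2)) = Mul(I, Pow(367, Rational(1, 2))) ≈ Mul(19.157, I))
Function('k')(y) = 0 (Function('k')(y) = Mul(y, 0) = 0)
Function('v')(Q, h) = 0 (Function('v')(Q, h) = Mul(0, Pow(h, -1)) = 0)
Add(Mul(Function('v')(p, 36), -1441), Add(z, Mul(-1, 688))) = Add(Mul(0, -1441), Add(Mul(I, Pow(367, Rational(1, 2))), Mul(-1, 688))) = Add(0, Add(Mul(I, Pow(367, Rational(1, 2))), -688)) = Add(0, Add(-688, Mul(I, Pow(367, Rational(1, 2))))) = Add(-688, Mul(I, Pow(367, Rational(1, 2))))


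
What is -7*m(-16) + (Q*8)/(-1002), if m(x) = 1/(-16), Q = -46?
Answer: 6451/8016 ≈ 0.80477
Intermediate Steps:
m(x) = -1/16
-7*m(-16) + (Q*8)/(-1002) = -7*(-1/16) - 46*8/(-1002) = 7/16 - 368*(-1/1002) = 7/16 + 184/501 = 6451/8016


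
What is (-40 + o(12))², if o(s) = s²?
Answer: 10816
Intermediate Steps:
(-40 + o(12))² = (-40 + 12²)² = (-40 + 144)² = 104² = 10816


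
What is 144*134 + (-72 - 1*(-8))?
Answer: 19232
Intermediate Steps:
144*134 + (-72 - 1*(-8)) = 19296 + (-72 + 8) = 19296 - 64 = 19232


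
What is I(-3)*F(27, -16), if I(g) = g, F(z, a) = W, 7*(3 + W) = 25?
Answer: -12/7 ≈ -1.7143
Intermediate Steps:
W = 4/7 (W = -3 + (⅐)*25 = -3 + 25/7 = 4/7 ≈ 0.57143)
F(z, a) = 4/7
I(-3)*F(27, -16) = -3*4/7 = -12/7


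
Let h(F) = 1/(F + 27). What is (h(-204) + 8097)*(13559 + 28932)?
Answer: 60896741488/177 ≈ 3.4405e+8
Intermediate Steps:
h(F) = 1/(27 + F)
(h(-204) + 8097)*(13559 + 28932) = (1/(27 - 204) + 8097)*(13559 + 28932) = (1/(-177) + 8097)*42491 = (-1/177 + 8097)*42491 = (1433168/177)*42491 = 60896741488/177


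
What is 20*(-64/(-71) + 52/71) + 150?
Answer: 12970/71 ≈ 182.68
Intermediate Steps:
20*(-64/(-71) + 52/71) + 150 = 20*(-64*(-1/71) + 52*(1/71)) + 150 = 20*(64/71 + 52/71) + 150 = 20*(116/71) + 150 = 2320/71 + 150 = 12970/71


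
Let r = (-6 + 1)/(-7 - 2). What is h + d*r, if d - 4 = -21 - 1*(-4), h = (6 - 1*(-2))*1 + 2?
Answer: 25/9 ≈ 2.7778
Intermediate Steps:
h = 10 (h = (6 + 2)*1 + 2 = 8*1 + 2 = 8 + 2 = 10)
d = -13 (d = 4 + (-21 - 1*(-4)) = 4 + (-21 + 4) = 4 - 17 = -13)
r = 5/9 (r = -5/(-9) = -5*(-⅑) = 5/9 ≈ 0.55556)
h + d*r = 10 - 13*5/9 = 10 - 65/9 = 25/9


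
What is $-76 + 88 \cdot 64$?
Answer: $5556$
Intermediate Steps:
$-76 + 88 \cdot 64 = -76 + 5632 = 5556$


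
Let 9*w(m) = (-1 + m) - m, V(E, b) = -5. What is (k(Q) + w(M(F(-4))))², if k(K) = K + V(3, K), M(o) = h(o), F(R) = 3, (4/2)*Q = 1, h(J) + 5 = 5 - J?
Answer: 6889/324 ≈ 21.262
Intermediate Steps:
h(J) = -J (h(J) = -5 + (5 - J) = -J)
Q = ½ (Q = (½)*1 = ½ ≈ 0.50000)
M(o) = -o
w(m) = -⅑ (w(m) = ((-1 + m) - m)/9 = (⅑)*(-1) = -⅑)
k(K) = -5 + K (k(K) = K - 5 = -5 + K)
(k(Q) + w(M(F(-4))))² = ((-5 + ½) - ⅑)² = (-9/2 - ⅑)² = (-83/18)² = 6889/324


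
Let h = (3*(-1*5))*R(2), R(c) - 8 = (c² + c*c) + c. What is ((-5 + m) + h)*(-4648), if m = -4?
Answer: 1296792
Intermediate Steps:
R(c) = 8 + c + 2*c² (R(c) = 8 + ((c² + c*c) + c) = 8 + ((c² + c²) + c) = 8 + (2*c² + c) = 8 + (c + 2*c²) = 8 + c + 2*c²)
h = -270 (h = (3*(-1*5))*(8 + 2 + 2*2²) = (3*(-5))*(8 + 2 + 2*4) = -15*(8 + 2 + 8) = -15*18 = -270)
((-5 + m) + h)*(-4648) = ((-5 - 4) - 270)*(-4648) = (-9 - 270)*(-4648) = -279*(-4648) = 1296792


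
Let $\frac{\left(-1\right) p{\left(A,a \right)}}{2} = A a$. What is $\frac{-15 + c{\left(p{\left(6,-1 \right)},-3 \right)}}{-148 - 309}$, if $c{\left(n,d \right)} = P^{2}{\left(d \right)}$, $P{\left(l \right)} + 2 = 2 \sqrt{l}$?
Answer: $\frac{23}{457} + \frac{8 i \sqrt{3}}{457} \approx 0.050328 + 0.03032 i$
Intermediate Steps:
$p{\left(A,a \right)} = - 2 A a$
$P{\left(l \right)} = -2 + 2 \sqrt{l}$
$c{\left(n,d \right)} = \left(-2 + 2 \sqrt{d}\right)^{2}$
$\frac{-15 + c{\left(p{\left(6,-1 \right)},-3 \right)}}{-148 - 309} = \frac{-15 + 4 \left(-1 + \sqrt{-3}\right)^{2}}{-148 - 309} = \frac{-15 + 4 \left(-1 + i \sqrt{3}\right)^{2}}{-457} = \left(-15 + 4 \left(-1 + i \sqrt{3}\right)^{2}\right) \left(- \frac{1}{457}\right) = \frac{15}{457} - \frac{4 \left(-1 + i \sqrt{3}\right)^{2}}{457}$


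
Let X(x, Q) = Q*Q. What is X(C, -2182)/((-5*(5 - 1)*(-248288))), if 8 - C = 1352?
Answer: 1190281/1241440 ≈ 0.95879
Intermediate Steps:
C = -1344 (C = 8 - 1*1352 = 8 - 1352 = -1344)
X(x, Q) = Q²
X(C, -2182)/((-5*(5 - 1)*(-248288))) = (-2182)²/((-5*(5 - 1)*(-248288))) = 4761124/((-5*4*(-248288))) = 4761124/((-20*(-248288))) = 4761124/4965760 = 4761124*(1/4965760) = 1190281/1241440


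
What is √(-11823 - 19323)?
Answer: I*√31146 ≈ 176.48*I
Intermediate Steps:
√(-11823 - 19323) = √(-31146) = I*√31146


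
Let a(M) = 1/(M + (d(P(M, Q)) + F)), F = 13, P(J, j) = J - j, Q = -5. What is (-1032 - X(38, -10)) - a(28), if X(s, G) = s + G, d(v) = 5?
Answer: -48761/46 ≈ -1060.0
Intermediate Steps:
a(M) = 1/(18 + M) (a(M) = 1/(M + (5 + 13)) = 1/(M + 18) = 1/(18 + M))
X(s, G) = G + s
(-1032 - X(38, -10)) - a(28) = (-1032 - (-10 + 38)) - 1/(18 + 28) = (-1032 - 1*28) - 1/46 = (-1032 - 28) - 1*1/46 = -1060 - 1/46 = -48761/46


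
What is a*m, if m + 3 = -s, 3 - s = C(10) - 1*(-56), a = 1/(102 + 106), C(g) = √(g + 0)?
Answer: 25/104 + √10/208 ≈ 0.25559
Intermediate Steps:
C(g) = √g
a = 1/208 ≈ 0.0048077
s = -53 - √10 (s = 3 - (√10 - 1*(-56)) = 3 - (√10 + 56) = 3 - (56 + √10) = 3 + (-56 - √10) = -53 - √10 ≈ -56.162)
m = 50 + √10 (m = -3 - (-53 - √10) = -3 + (53 + √10) = 50 + √10 ≈ 53.162)
a*m = (50 + √10)/208 = 25/104 + √10/208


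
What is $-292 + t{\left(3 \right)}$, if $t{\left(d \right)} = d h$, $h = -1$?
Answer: $-295$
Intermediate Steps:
$t{\left(d \right)} = - d$ ($t{\left(d \right)} = d \left(-1\right) = - d$)
$-292 + t{\left(3 \right)} = -292 - 3 = -295$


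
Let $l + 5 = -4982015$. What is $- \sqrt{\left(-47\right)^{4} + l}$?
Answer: $- 3 i \sqrt{11371} \approx - 319.9 i$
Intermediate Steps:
$l = -4982020$ ($l = -5 - 4982015 = -4982020$)
$- \sqrt{\left(-47\right)^{4} + l} = - \sqrt{\left(-47\right)^{4} - 4982020} = - \sqrt{4879681 - 4982020} = - \sqrt{-102339} = - 3 i \sqrt{11371}$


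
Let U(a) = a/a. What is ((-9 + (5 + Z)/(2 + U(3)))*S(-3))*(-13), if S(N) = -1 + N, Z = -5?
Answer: -468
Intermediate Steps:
U(a) = 1
((-9 + (5 + Z)/(2 + U(3)))*S(-3))*(-13) = ((-9 + (5 - 5)/(2 + 1))*(-1 - 3))*(-13) = ((-9 + 0/3)*(-4))*(-13) = ((-9 + 0*(⅓))*(-4))*(-13) = ((-9 + 0)*(-4))*(-13) = -9*(-4)*(-13) = 36*(-13) = -468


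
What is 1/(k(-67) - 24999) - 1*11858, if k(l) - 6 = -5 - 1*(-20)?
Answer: -296189125/24978 ≈ -11858.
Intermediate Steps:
k(l) = 21 (k(l) = 6 + (-5 - 1*(-20)) = 6 + (-5 + 20) = 6 + 15 = 21)
1/(k(-67) - 24999) - 1*11858 = 1/(21 - 24999) - 1*11858 = 1/(-24978) - 11858 = -1/24978 - 11858 = -296189125/24978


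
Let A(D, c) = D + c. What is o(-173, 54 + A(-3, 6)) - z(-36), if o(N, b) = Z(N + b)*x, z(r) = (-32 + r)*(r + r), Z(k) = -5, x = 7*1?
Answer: -4931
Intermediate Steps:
x = 7
z(r) = 2*r*(-32 + r) (z(r) = (-32 + r)*(2*r) = 2*r*(-32 + r))
o(N, b) = -35 (o(N, b) = -5*7 = -35)
o(-173, 54 + A(-3, 6)) - z(-36) = -35 - 2*(-36)*(-32 - 36) = -35 - 2*(-36)*(-68) = -35 - 1*4896 = -35 - 4896 = -4931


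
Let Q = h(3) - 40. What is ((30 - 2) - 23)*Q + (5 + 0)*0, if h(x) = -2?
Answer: -210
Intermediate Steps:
Q = -42 (Q = -2 - 40 = -42)
((30 - 2) - 23)*Q + (5 + 0)*0 = ((30 - 2) - 23)*(-42) + (5 + 0)*0 = (28 - 23)*(-42) + 5*0 = 5*(-42) + 0 = -210 + 0 = -210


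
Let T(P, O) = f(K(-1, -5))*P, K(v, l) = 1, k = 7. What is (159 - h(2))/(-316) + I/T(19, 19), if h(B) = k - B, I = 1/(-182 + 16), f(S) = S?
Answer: -60754/124583 ≈ -0.48766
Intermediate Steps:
T(P, O) = P (T(P, O) = 1*P = P)
I = -1/166 (I = 1/(-166) = -1/166 ≈ -0.0060241)
h(B) = 7 - B
(159 - h(2))/(-316) + I/T(19, 19) = (159 - (7 - 1*2))/(-316) - 1/166/19 = (159 - (7 - 2))*(-1/316) - 1/166*1/19 = (159 - 1*5)*(-1/316) - 1/3154 = (159 - 5)*(-1/316) - 1/3154 = 154*(-1/316) - 1/3154 = -77/158 - 1/3154 = -60754/124583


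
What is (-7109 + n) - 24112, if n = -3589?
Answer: -34810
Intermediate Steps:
(-7109 + n) - 24112 = (-7109 - 3589) - 24112 = -10698 - 24112 = -34810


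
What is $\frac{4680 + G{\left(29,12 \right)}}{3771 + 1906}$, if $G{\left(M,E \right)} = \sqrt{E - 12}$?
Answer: $\frac{4680}{5677} \approx 0.82438$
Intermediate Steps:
$G{\left(M,E \right)} = \sqrt{-12 + E}$
$\frac{4680 + G{\left(29,12 \right)}}{3771 + 1906} = \frac{4680 + \sqrt{-12 + 12}}{3771 + 1906} = \frac{4680 + \sqrt{0}}{5677} = \left(4680 + 0\right) \frac{1}{5677} = 4680 \cdot \frac{1}{5677} = \frac{4680}{5677}$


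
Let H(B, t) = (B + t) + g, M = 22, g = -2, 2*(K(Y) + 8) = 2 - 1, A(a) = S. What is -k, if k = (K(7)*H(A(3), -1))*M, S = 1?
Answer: -330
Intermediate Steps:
A(a) = 1
K(Y) = -15/2 (K(Y) = -8 + (2 - 1)/2 = -8 + (1/2)*1 = -8 + 1/2 = -15/2)
H(B, t) = -2 + B + t (H(B, t) = (B + t) - 2 = -2 + B + t)
k = 330 (k = -15*(-2 + 1 - 1)/2*22 = -15/2*(-2)*22 = 15*22 = 330)
-k = -1*330 = -330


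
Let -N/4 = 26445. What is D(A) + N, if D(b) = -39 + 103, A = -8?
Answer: -105716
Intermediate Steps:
N = -105780 (N = -4*26445 = -105780)
D(b) = 64
D(A) + N = 64 - 105780 = -105716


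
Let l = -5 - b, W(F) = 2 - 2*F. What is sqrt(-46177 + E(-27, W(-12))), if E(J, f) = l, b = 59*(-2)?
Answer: 4*I*sqrt(2879) ≈ 214.63*I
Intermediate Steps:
b = -118
l = 113 (l = -5 - 1*(-118) = -5 + 118 = 113)
E(J, f) = 113
sqrt(-46177 + E(-27, W(-12))) = sqrt(-46177 + 113) = sqrt(-46064) = 4*I*sqrt(2879)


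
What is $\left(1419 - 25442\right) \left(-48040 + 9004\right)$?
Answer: $937761828$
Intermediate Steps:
$\left(1419 - 25442\right) \left(-48040 + 9004\right) = \left(-24023\right) \left(-39036\right) = 937761828$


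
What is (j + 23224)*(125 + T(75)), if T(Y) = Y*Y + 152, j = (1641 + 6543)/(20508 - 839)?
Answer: 207387672160/1513 ≈ 1.3707e+8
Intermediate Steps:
j = 8184/19669 ≈ 0.41609
T(Y) = 152 + Y**2 (T(Y) = Y**2 + 152 = 152 + Y**2)
(j + 23224)*(125 + T(75)) = (8184/19669 + 23224)*(125 + (152 + 75**2)) = 456801040*(125 + (152 + 5625))/19669 = 456801040*(125 + 5777)/19669 = (456801040/19669)*5902 = 207387672160/1513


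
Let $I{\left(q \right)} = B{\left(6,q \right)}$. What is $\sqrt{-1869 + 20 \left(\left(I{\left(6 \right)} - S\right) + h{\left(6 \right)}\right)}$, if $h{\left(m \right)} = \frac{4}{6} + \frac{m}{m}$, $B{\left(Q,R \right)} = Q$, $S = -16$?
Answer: $\frac{i \sqrt{12561}}{3} \approx 37.359 i$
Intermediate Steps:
$I{\left(q \right)} = 6$
$h{\left(m \right)} = \frac{5}{3}$ ($h{\left(m \right)} = 4 \cdot \frac{1}{6} + 1 = \frac{2}{3} + 1 = \frac{5}{3}$)
$\sqrt{-1869 + 20 \left(\left(I{\left(6 \right)} - S\right) + h{\left(6 \right)}\right)} = \sqrt{-1869 + 20 \left(\left(6 - -16\right) + \frac{5}{3}\right)} = \sqrt{-1869 + 20 \left(\left(6 + 16\right) + \frac{5}{3}\right)} = \sqrt{-1869 + 20 \left(22 + \frac{5}{3}\right)} = \sqrt{-1869 + 20 \cdot \frac{71}{3}} = \sqrt{-1869 + \frac{1420}{3}} = \sqrt{- \frac{4187}{3}} = \frac{i \sqrt{12561}}{3}$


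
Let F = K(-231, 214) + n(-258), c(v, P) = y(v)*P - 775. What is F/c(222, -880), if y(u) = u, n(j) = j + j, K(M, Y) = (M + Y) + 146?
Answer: 387/196135 ≈ 0.0019731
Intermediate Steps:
K(M, Y) = 146 + M + Y
n(j) = 2*j
c(v, P) = -775 + P*v (c(v, P) = v*P - 775 = P*v - 775 = -775 + P*v)
F = -387 (F = (146 - 231 + 214) + 2*(-258) = 129 - 516 = -387)
F/c(222, -880) = -387/(-775 - 880*222) = -387/(-775 - 195360) = -387/(-196135) = -387*(-1/196135) = 387/196135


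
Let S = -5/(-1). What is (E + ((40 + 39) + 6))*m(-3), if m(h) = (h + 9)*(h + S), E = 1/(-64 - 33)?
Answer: 98928/97 ≈ 1019.9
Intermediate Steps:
S = 5 (S = -5*(-1) = 5)
E = -1/97 (E = 1/(-97) = -1/97 ≈ -0.010309)
m(h) = (5 + h)*(9 + h) (m(h) = (h + 9)*(h + 5) = (9 + h)*(5 + h) = (5 + h)*(9 + h))
(E + ((40 + 39) + 6))*m(-3) = (-1/97 + ((40 + 39) + 6))*(45 + (-3)² + 14*(-3)) = (-1/97 + (79 + 6))*(45 + 9 - 42) = (-1/97 + 85)*12 = (8244/97)*12 = 98928/97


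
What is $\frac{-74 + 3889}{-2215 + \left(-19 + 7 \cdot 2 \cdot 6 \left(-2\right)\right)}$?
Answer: $- \frac{3815}{2402} \approx -1.5883$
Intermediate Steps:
$\frac{-74 + 3889}{-2215 + \left(-19 + 7 \cdot 2 \cdot 6 \left(-2\right)\right)} = \frac{3815}{-2215 + \left(-19 + 7 \cdot 12 \left(-2\right)\right)} = \frac{3815}{-2215 + \left(-19 + 7 \left(-24\right)\right)} = \frac{3815}{-2215 - 187} = \frac{3815}{-2402} = 3815 \left(- \frac{1}{2402}\right) = - \frac{3815}{2402}$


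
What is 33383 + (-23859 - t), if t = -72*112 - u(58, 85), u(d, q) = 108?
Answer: 17696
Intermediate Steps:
t = -8172 (t = -72*112 - 1*108 = -8064 - 108 = -8172)
33383 + (-23859 - t) = 33383 + (-23859 - 1*(-8172)) = 33383 + (-23859 + 8172) = 33383 - 15687 = 17696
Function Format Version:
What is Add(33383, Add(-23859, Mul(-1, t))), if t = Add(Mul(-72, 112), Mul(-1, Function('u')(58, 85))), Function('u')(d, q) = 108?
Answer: 17696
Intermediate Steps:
t = -8172 (t = Add(Mul(-72, 112), Mul(-1, 108)) = Add(-8064, -108) = -8172)
Add(33383, Add(-23859, Mul(-1, t))) = Add(33383, Add(-23859, Mul(-1, -8172))) = Add(33383, Add(-23859, 8172)) = Add(33383, -15687) = 17696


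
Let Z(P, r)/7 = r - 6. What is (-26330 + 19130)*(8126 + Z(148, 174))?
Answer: -66974400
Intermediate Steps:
Z(P, r) = -42 + 7*r (Z(P, r) = 7*(r - 6) = 7*(-6 + r) = -42 + 7*r)
(-26330 + 19130)*(8126 + Z(148, 174)) = (-26330 + 19130)*(8126 + (-42 + 7*174)) = -7200*(8126 + (-42 + 1218)) = -7200*(8126 + 1176) = -7200*9302 = -66974400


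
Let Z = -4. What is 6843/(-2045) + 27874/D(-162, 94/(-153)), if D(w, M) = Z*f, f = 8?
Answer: -28610653/32720 ≈ -874.41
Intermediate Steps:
D(w, M) = -32 (D(w, M) = -4*8 = -32)
6843/(-2045) + 27874/D(-162, 94/(-153)) = 6843/(-2045) + 27874/(-32) = 6843*(-1/2045) + 27874*(-1/32) = -6843/2045 - 13937/16 = -28610653/32720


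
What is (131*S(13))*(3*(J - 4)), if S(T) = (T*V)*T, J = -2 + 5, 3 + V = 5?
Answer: -132834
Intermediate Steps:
V = 2 (V = -3 + 5 = 2)
J = 3
S(T) = 2*T**2 (S(T) = (T*2)*T = (2*T)*T = 2*T**2)
(131*S(13))*(3*(J - 4)) = (131*(2*13**2))*(3*(3 - 4)) = (131*(2*169))*(3*(-1)) = (131*338)*(-3) = 44278*(-3) = -132834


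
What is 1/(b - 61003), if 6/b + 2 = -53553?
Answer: -53555/3267015671 ≈ -1.6393e-5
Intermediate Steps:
b = -6/53555 (b = 6/(-2 - 53553) = 6/(-53555) = 6*(-1/53555) = -6/53555 ≈ -0.00011203)
1/(b - 61003) = 1/(-6/53555 - 61003) = 1/(-3267015671/53555) = -53555/3267015671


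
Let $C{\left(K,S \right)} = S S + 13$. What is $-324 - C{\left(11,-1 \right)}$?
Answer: $-338$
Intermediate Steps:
$C{\left(K,S \right)} = 13 + S^{2}$ ($C{\left(K,S \right)} = S^{2} + 13 = 13 + S^{2}$)
$-324 - C{\left(11,-1 \right)} = -324 - \left(13 + \left(-1\right)^{2}\right) = -324 - \left(13 + 1\right) = -324 - 14 = -338$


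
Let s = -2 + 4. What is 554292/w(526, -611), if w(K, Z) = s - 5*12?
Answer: -277146/29 ≈ -9556.8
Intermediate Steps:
s = 2
w(K, Z) = -58 (w(K, Z) = 2 - 5*12 = 2 - 60 = -58)
554292/w(526, -611) = 554292/(-58) = 554292*(-1/58) = -277146/29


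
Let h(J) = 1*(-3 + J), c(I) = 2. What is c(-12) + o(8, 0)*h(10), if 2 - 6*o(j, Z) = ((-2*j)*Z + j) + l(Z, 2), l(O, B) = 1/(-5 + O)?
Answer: -143/30 ≈ -4.7667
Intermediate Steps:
h(J) = -3 + J
o(j, Z) = ⅓ - j/6 - 1/(6*(-5 + Z)) + Z*j/3 (o(j, Z) = ⅓ - (((-2*j)*Z + j) + 1/(-5 + Z))/6 = ⅓ - ((-2*Z*j + j) + 1/(-5 + Z))/6 = ⅓ - ((j - 2*Z*j) + 1/(-5 + Z))/6 = ⅓ - (j + 1/(-5 + Z) - 2*Z*j)/6 = ⅓ + (-j/6 - 1/(6*(-5 + Z)) + Z*j/3) = ⅓ - j/6 - 1/(6*(-5 + Z)) + Z*j/3)
c(-12) + o(8, 0)*h(10) = 2 + ((-1 + (-5 + 0)*(2 - 1*8 + 2*0*8))/(6*(-5 + 0)))*(-3 + 10) = 2 + ((⅙)*(-1 - 5*(2 - 8 + 0))/(-5))*7 = 2 + ((⅙)*(-⅕)*(-1 - 5*(-6)))*7 = 2 + ((⅙)*(-⅕)*(-1 + 30))*7 = 2 + ((⅙)*(-⅕)*29)*7 = 2 - 29/30*7 = 2 - 203/30 = -143/30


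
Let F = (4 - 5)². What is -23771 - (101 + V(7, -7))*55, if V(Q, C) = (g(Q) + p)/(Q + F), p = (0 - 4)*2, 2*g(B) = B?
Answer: -468721/16 ≈ -29295.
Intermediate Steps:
g(B) = B/2
F = 1 (F = (-1)² = 1)
p = -8 (p = -4*2 = -8)
V(Q, C) = (-8 + Q/2)/(1 + Q) (V(Q, C) = (Q/2 - 8)/(Q + 1) = (-8 + Q/2)/(1 + Q))
-23771 - (101 + V(7, -7))*55 = -23771 - (101 + (-16 + 7)/(2*(1 + 7)))*55 = -23771 - (101 + (½)*(-9)/8)*55 = -23771 - (101 + (½)*(⅛)*(-9))*55 = -23771 - (101 - 9/16)*55 = -23771 - 1607*55/16 = -23771 - 1*88385/16 = -23771 - 88385/16 = -468721/16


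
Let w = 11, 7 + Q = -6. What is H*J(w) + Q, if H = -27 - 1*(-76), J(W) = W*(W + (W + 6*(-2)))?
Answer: 5377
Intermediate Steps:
Q = -13 (Q = -7 - 6 = -13)
J(W) = W*(-12 + 2*W) (J(W) = W*(W + (W - 12)) = W*(W + (-12 + W)) = W*(-12 + 2*W))
H = 49 (H = -27 + 76 = 49)
H*J(w) + Q = 49*(2*11*(-6 + 11)) - 13 = 49*(2*11*5) - 13 = 49*110 - 13 = 5390 - 13 = 5377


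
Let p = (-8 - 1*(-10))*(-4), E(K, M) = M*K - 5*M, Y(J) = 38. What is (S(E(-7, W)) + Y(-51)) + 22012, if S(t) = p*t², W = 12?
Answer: -143838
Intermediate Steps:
E(K, M) = -5*M + K*M (E(K, M) = K*M - 5*M = -5*M + K*M)
p = -8 (p = (-8 + 10)*(-4) = 2*(-4) = -8)
S(t) = -8*t²
(S(E(-7, W)) + Y(-51)) + 22012 = (-8*144*(-5 - 7)² + 38) + 22012 = (-8*(12*(-12))² + 38) + 22012 = (-8*(-144)² + 38) + 22012 = (-8*20736 + 38) + 22012 = (-165888 + 38) + 22012 = -165850 + 22012 = -143838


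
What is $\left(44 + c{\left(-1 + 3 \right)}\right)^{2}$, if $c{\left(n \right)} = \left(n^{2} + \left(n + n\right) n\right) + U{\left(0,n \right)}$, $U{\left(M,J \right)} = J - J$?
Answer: $3136$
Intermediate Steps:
$U{\left(M,J \right)} = 0$
$c{\left(n \right)} = 3 n^{2}$ ($c{\left(n \right)} = \left(n^{2} + \left(n + n\right) n\right) + 0 = \left(n^{2} + 2 n n\right) + 0 = \left(n^{2} + 2 n^{2}\right) + 0 = 3 n^{2} + 0 = 3 n^{2}$)
$\left(44 + c{\left(-1 + 3 \right)}\right)^{2} = \left(44 + 3 \left(-1 + 3\right)^{2}\right)^{2} = \left(44 + 3 \cdot 2^{2}\right)^{2} = \left(44 + 3 \cdot 4\right)^{2} = \left(44 + 12\right)^{2} = 56^{2} = 3136$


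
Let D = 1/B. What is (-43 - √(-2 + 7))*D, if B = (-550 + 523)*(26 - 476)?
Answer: -43/12150 - √5/12150 ≈ -0.0037231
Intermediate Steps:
B = 12150 (B = -27*(-450) = 12150)
D = 1/12150 ≈ 8.2304e-5
(-43 - √(-2 + 7))*D = (-43 - √(-2 + 7))*(1/12150) = (-43 - √5)*(1/12150) = -43/12150 - √5/12150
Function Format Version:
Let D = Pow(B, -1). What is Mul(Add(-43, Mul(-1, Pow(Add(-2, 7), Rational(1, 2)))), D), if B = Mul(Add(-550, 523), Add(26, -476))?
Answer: Add(Rational(-43, 12150), Mul(Rational(-1, 12150), Pow(5, Rational(1, 2)))) ≈ -0.0037231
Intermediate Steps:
B = 12150 (B = Mul(-27, -450) = 12150)
D = Rational(1, 12150) (D = Pow(12150, -1) = Rational(1, 12150) ≈ 8.2304e-5)
Mul(Add(-43, Mul(-1, Pow(Add(-2, 7), Rational(1, 2)))), D) = Mul(Add(-43, Mul(-1, Pow(Add(-2, 7), Rational(1, 2)))), Rational(1, 12150)) = Mul(Add(-43, Mul(-1, Pow(5, Rational(1, 2)))), Rational(1, 12150)) = Add(Rational(-43, 12150), Mul(Rational(-1, 12150), Pow(5, Rational(1, 2))))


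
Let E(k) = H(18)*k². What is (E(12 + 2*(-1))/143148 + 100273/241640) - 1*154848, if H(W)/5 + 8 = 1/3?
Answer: -4017167003275367/25942712040 ≈ -1.5485e+5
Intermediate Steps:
H(W) = -115/3 (H(W) = -40 + 5/3 = -115/3)
E(k) = -115*k²/3
(E(12 + 2*(-1))/143148 + 100273/241640) - 1*154848 = (-115*(12 + 2*(-1))²/3/143148 + 100273/241640) - 1*154848 = (-115*(12 - 2)²/3*(1/143148) + 100273*(1/241640)) - 154848 = (-115/3*10²*(1/143148) + 100273/241640) - 154848 = (-115/3*100*(1/143148) + 100273/241640) - 154848 = (-11500/3*1/143148 + 100273/241640) - 154848 = (-2875/107361 + 100273/241640) - 154848 = 10070694553/25942712040 - 154848 = -4017167003275367/25942712040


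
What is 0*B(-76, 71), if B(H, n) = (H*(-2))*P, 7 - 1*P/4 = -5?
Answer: 0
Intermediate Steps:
P = 48 (P = 28 - 4*(-5) = 28 + 20 = 48)
B(H, n) = -96*H (B(H, n) = (H*(-2))*48 = -2*H*48 = -96*H)
0*B(-76, 71) = 0*(-96*(-76)) = 0*7296 = 0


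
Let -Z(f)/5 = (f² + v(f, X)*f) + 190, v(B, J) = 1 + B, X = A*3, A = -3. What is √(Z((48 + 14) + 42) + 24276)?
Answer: I*√85354 ≈ 292.15*I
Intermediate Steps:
X = -9 (X = -3*3 = -9)
Z(f) = -950 - 5*f² - 5*f*(1 + f) (Z(f) = -5*((f² + (1 + f)*f) + 190) = -5*((f² + f*(1 + f)) + 190) = -5*(190 + f² + f*(1 + f)) = -950 - 5*f² - 5*f*(1 + f))
√(Z((48 + 14) + 42) + 24276) = √((-950 - 10*((48 + 14) + 42)² - 5*((48 + 14) + 42)) + 24276) = √((-950 - 10*(62 + 42)² - 5*(62 + 42)) + 24276) = √((-950 - 10*104² - 5*104) + 24276) = √((-950 - 10*10816 - 520) + 24276) = √((-950 - 108160 - 520) + 24276) = √(-109630 + 24276) = √(-85354) = I*√85354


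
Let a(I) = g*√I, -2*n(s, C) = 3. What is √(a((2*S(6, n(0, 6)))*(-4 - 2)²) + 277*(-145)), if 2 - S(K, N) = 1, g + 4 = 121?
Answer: √(-40165 + 702*√2) ≈ 197.92*I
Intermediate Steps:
n(s, C) = -3/2 (n(s, C) = -½*3 = -3/2)
g = 117 (g = -4 + 121 = 117)
S(K, N) = 1 (S(K, N) = 2 - 1*1 = 2 - 1 = 1)
a(I) = 117*√I
√(a((2*S(6, n(0, 6)))*(-4 - 2)²) + 277*(-145)) = √(117*√((2*1)*(-4 - 2)²) + 277*(-145)) = √(117*√(2*(-6)²) - 40165) = √(117*√(2*36) - 40165) = √(117*√72 - 40165) = √(117*(6*√2) - 40165) = √(702*√2 - 40165) = √(-40165 + 702*√2)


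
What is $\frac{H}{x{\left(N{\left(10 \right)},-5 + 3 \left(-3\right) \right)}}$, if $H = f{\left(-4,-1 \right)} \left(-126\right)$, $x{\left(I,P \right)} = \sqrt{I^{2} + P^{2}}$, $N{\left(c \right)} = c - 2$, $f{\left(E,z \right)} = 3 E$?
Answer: $\frac{756 \sqrt{65}}{65} \approx 93.77$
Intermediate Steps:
$N{\left(c \right)} = -2 + c$
$H = 1512$ ($H = 3 \left(-4\right) \left(-126\right) = \left(-12\right) \left(-126\right) = 1512$)
$\frac{H}{x{\left(N{\left(10 \right)},-5 + 3 \left(-3\right) \right)}} = \frac{1512}{\sqrt{\left(-2 + 10\right)^{2} + \left(-5 + 3 \left(-3\right)\right)^{2}}} = \frac{1512}{\sqrt{8^{2} + \left(-5 - 9\right)^{2}}} = \frac{1512}{\sqrt{64 + \left(-14\right)^{2}}} = \frac{1512}{\sqrt{64 + 196}} = \frac{1512}{\sqrt{260}} = \frac{1512}{2 \sqrt{65}} = 1512 \frac{\sqrt{65}}{130} = \frac{756 \sqrt{65}}{65}$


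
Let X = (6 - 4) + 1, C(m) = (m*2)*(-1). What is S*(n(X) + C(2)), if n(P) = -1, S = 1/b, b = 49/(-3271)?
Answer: 16355/49 ≈ 333.78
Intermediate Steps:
C(m) = -2*m (C(m) = (2*m)*(-1) = -2*m)
b = -49/3271 (b = 49*(-1/3271) = -49/3271 ≈ -0.014980)
X = 3 (X = 2 + 1 = 3)
S = -3271/49 (S = 1/(-49/3271) = -3271/49 ≈ -66.755)
S*(n(X) + C(2)) = -3271*(-1 - 2*2)/49 = -3271*(-1 - 4)/49 = -3271/49*(-5) = 16355/49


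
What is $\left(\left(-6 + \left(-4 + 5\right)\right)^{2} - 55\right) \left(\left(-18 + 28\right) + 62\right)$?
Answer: $-2160$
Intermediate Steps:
$\left(\left(-6 + \left(-4 + 5\right)\right)^{2} - 55\right) \left(\left(-18 + 28\right) + 62\right) = \left(\left(-6 + 1\right)^{2} - 55\right) \left(10 + 62\right) = \left(\left(-5\right)^{2} - 55\right) 72 = \left(25 - 55\right) 72 = \left(-30\right) 72 = -2160$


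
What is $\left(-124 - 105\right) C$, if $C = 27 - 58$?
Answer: $7099$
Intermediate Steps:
$C = -31$
$\left(-124 - 105\right) C = \left(-124 - 105\right) \left(-31\right) = \left(-229\right) \left(-31\right) = 7099$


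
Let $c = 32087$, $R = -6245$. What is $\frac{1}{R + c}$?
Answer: $\frac{1}{25842} \approx 3.8697 \cdot 10^{-5}$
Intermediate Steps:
$\frac{1}{R + c} = \frac{1}{-6245 + 32087} = \frac{1}{25842}$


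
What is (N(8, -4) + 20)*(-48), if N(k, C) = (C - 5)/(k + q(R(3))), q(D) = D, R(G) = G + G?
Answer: -6504/7 ≈ -929.14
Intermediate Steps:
R(G) = 2*G
N(k, C) = (-5 + C)/(6 + k) (N(k, C) = (C - 5)/(k + 2*3) = (-5 + C)/(k + 6) = (-5 + C)/(6 + k))
(N(8, -4) + 20)*(-48) = ((-5 - 4)/(6 + 8) + 20)*(-48) = (-9/14 + 20)*(-48) = (271/14)*(-48) = -6504/7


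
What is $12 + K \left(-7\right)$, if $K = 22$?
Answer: $-142$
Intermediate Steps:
$12 + K \left(-7\right) = 12 + 22 \left(-7\right) = 12 - 154 = -142$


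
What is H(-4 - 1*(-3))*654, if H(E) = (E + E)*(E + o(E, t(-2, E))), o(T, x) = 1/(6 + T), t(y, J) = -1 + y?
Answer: 5232/5 ≈ 1046.4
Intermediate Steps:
H(E) = 2*E*(E + 1/(6 + E)) (H(E) = (E + E)*(E + 1/(6 + E)) = (2*E)*(E + 1/(6 + E)) = 2*E*(E + 1/(6 + E)))
H(-4 - 1*(-3))*654 = (2*(-4 - 1*(-3))*(1 + (-4 - 1*(-3))*(6 + (-4 - 1*(-3))))/(6 + (-4 - 1*(-3))))*654 = (2*(-4 + 3)*(1 + (-4 + 3)*(6 + (-4 + 3)))/(6 + (-4 + 3)))*654 = (2*(-1)*(1 - (6 - 1))/(6 - 1))*654 = (2*(-1)*(1 - 1*5)/5)*654 = (2*(-1)*(⅕)*(1 - 5))*654 = (2*(-1)*(⅕)*(-4))*654 = (8/5)*654 = 5232/5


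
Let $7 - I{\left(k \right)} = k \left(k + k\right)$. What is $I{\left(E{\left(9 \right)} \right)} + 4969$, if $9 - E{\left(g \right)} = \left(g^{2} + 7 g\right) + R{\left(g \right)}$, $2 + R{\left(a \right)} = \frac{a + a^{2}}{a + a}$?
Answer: $-33112$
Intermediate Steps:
$R{\left(a \right)} = -2 + \frac{a + a^{2}}{2 a}$ ($R{\left(a \right)} = -2 + \frac{a + a^{2}}{a + a} = -2 + \frac{a + a^{2}}{2 a}$)
$E{\left(g \right)} = \frac{21}{2} - g^{2} - \frac{15 g}{2}$ ($E{\left(g \right)} = 9 - \left(\left(g^{2} + 7 g\right) + \left(- \frac{3}{2} + \frac{g}{2}\right)\right) = 9 - \left(- \frac{3}{2} + g^{2} + \frac{15 g}{2}\right) = \frac{21}{2} - g^{2} - \frac{15 g}{2}$)
$I{\left(k \right)} = 7 - 2 k^{2}$ ($I{\left(k \right)} = 7 - k \left(k + k\right) = 7 - k 2 k = 7 - 2 k^{2}$)
$I{\left(E{\left(9 \right)} \right)} + 4969 = \left(7 - 2 \left(\frac{21}{2} - 9^{2} - \frac{135}{2}\right)^{2}\right) + 4969 = \left(7 - 2 \left(\frac{21}{2} - 81 - \frac{135}{2}\right)^{2}\right) + 4969 = \left(7 - 2 \left(-138\right)^{2}\right) + 4969 = \left(7 - 38088\right) + 4969 = -38081 + 4969 = -33112$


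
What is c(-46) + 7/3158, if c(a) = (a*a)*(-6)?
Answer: -40093961/3158 ≈ -12696.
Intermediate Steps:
c(a) = -6*a**2 (c(a) = a**2*(-6) = -6*a**2)
c(-46) + 7/3158 = -6*(-46)**2 + 7/3158 = -6*2116 + (1/3158)*7 = -12696 + 7/3158 = -40093961/3158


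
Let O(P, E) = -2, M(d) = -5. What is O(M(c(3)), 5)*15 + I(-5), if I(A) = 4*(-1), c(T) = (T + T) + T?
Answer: -34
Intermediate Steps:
c(T) = 3*T (c(T) = 2*T + T = 3*T)
I(A) = -4
O(M(c(3)), 5)*15 + I(-5) = -2*15 - 4 = -30 - 4 = -34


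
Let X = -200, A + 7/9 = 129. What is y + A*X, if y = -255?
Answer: -233095/9 ≈ -25899.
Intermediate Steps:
A = 1154/9 (A = -7/9 + 129 = 1154/9 ≈ 128.22)
y + A*X = -255 + (1154/9)*(-200) = -255 - 230800/9 = -233095/9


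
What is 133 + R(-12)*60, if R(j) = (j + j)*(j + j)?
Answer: 34693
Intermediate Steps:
R(j) = 4*j² (R(j) = (2*j)*(2*j) = 4*j²)
133 + R(-12)*60 = 133 + (4*(-12)²)*60 = 133 + (4*144)*60 = 133 + 576*60 = 133 + 34560 = 34693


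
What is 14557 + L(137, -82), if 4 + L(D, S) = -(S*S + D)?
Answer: 7692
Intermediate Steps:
L(D, S) = -4 - D - S² (L(D, S) = -4 - (S*S + D) = -4 - (S² + D) = -4 - (D + S²) = -4 + (-D - S²) = -4 - D - S²)
14557 + L(137, -82) = 14557 + (-4 - 1*137 - 1*(-82)²) = 14557 + (-4 - 137 - 1*6724) = 14557 + (-4 - 137 - 6724) = 14557 - 6865 = 7692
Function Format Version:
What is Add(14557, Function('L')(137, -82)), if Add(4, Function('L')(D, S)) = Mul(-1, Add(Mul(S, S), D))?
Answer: 7692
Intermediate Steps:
Function('L')(D, S) = Add(-4, Mul(-1, D), Mul(-1, Pow(S, 2))) (Function('L')(D, S) = Add(-4, Mul(-1, Add(Mul(S, S), D))) = Add(-4, Mul(-1, Add(Pow(S, 2), D))) = Add(-4, Mul(-1, Add(D, Pow(S, 2)))) = Add(-4, Add(Mul(-1, D), Mul(-1, Pow(S, 2)))) = Add(-4, Mul(-1, D), Mul(-1, Pow(S, 2))))
Add(14557, Function('L')(137, -82)) = Add(14557, Add(-4, Mul(-1, 137), Mul(-1, Pow(-82, 2)))) = Add(14557, Add(-4, -137, Mul(-1, 6724))) = Add(14557, Add(-4, -137, -6724)) = Add(14557, -6865) = 7692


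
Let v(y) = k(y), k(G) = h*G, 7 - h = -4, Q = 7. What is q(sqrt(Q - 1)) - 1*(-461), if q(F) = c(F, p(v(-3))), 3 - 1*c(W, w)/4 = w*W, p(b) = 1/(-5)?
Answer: 473 + 4*sqrt(6)/5 ≈ 474.96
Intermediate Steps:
h = 11 (h = 7 - 1*(-4) = 7 + 4 = 11)
k(G) = 11*G
v(y) = 11*y
p(b) = -1/5
c(W, w) = 12 - 4*W*w (c(W, w) = 12 - 4*w*W = 12 - 4*W*w)
q(F) = 12 + 4*F/5 (q(F) = 12 - 4*F*(-1/5) = 12 + 4*F/5)
q(sqrt(Q - 1)) - 1*(-461) = (12 + 4*sqrt(7 - 1)/5) - 1*(-461) = (12 + 4*sqrt(6)/5) + 461 = 473 + 4*sqrt(6)/5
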